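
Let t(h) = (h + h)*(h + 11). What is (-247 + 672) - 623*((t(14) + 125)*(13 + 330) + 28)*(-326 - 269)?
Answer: 104904967480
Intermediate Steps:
t(h) = 2*h*(11 + h) (t(h) = (2*h)*(11 + h) = 2*h*(11 + h))
(-247 + 672) - 623*((t(14) + 125)*(13 + 330) + 28)*(-326 - 269) = (-247 + 672) - 623*((2*14*(11 + 14) + 125)*(13 + 330) + 28)*(-326 - 269) = 425 - 623*((2*14*25 + 125)*343 + 28)*(-595) = 425 - 623*((700 + 125)*343 + 28)*(-595) = 425 - 623*(825*343 + 28)*(-595) = 425 - 623*(282975 + 28)*(-595) = 425 - 176310869*(-595) = 425 - 623*(-168386785) = 425 + 104904967055 = 104904967480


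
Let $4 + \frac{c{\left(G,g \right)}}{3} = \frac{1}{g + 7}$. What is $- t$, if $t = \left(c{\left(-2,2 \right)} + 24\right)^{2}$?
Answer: $- \frac{1369}{9} \approx -152.11$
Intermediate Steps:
$c{\left(G,g \right)} = -12 + \frac{3}{7 + g}$ ($c{\left(G,g \right)} = -12 + \frac{3}{g + 7} = -12 + \frac{3}{7 + g}$)
$t = \frac{1369}{9}$ ($t = \left(\frac{3 \left(-27 - 8\right)}{7 + 2} + 24\right)^{2} = \left(\frac{3 \left(-27 - 8\right)}{9} + 24\right)^{2} = \left(3 \cdot \frac{1}{9} \left(-35\right) + 24\right)^{2} = \left(- \frac{35}{3} + 24\right)^{2} = \left(\frac{37}{3}\right)^{2} = \frac{1369}{9} \approx 152.11$)
$- t = \left(-1\right) \frac{1369}{9} = - \frac{1369}{9}$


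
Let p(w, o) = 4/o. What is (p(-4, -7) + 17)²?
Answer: 13225/49 ≈ 269.90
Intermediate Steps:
(p(-4, -7) + 17)² = (4/(-7) + 17)² = (4*(-⅐) + 17)² = (-4/7 + 17)² = (115/7)² = 13225/49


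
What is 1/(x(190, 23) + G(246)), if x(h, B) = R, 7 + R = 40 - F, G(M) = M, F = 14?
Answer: 1/265 ≈ 0.0037736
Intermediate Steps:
R = 19 (R = -7 + (40 - 1*14) = -7 + (40 - 14) = -7 + 26 = 19)
x(h, B) = 19
1/(x(190, 23) + G(246)) = 1/(19 + 246) = 1/265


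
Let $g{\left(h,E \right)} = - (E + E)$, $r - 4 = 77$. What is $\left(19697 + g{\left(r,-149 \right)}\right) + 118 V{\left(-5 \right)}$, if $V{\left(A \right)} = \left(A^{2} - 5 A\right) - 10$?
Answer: $24715$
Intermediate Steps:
$r = 81$ ($r = 4 + 77 = 81$)
$V{\left(A \right)} = -10 + A^{2} - 5 A$
$g{\left(h,E \right)} = - 2 E$
$\left(19697 + g{\left(r,-149 \right)}\right) + 118 V{\left(-5 \right)} = \left(19697 - -298\right) + 118 \left(-10 + \left(-5\right)^{2} - -25\right) = \left(19697 + 298\right) + 118 \left(-10 + 25 + 25\right) = 19995 + 118 \cdot 40 = 19995 + 4720 = 24715$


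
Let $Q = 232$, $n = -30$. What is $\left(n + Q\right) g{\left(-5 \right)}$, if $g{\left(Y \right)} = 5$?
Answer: $1010$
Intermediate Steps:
$\left(n + Q\right) g{\left(-5 \right)} = \left(-30 + 232\right) 5 = 202 \cdot 5 = 1010$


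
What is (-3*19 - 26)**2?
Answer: 6889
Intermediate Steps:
(-3*19 - 26)**2 = (-57 - 26)**2 = (-83)**2 = 6889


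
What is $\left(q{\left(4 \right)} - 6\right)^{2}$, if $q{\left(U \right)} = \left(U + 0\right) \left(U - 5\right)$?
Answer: $100$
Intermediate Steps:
$q{\left(U \right)} = U \left(-5 + U\right)$
$\left(q{\left(4 \right)} - 6\right)^{2} = \left(4 \left(-5 + 4\right) - 6\right)^{2} = \left(4 \left(-1\right) - 6\right)^{2} = \left(-4 - 6\right)^{2} = \left(-10\right)^{2} = 100$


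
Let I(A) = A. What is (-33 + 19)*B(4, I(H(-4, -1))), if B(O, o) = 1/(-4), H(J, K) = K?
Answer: 7/2 ≈ 3.5000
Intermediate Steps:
B(O, o) = -¼ (B(O, o) = 1*(-¼) = -¼)
(-33 + 19)*B(4, I(H(-4, -1))) = (-33 + 19)*(-¼) = -14*(-¼) = 7/2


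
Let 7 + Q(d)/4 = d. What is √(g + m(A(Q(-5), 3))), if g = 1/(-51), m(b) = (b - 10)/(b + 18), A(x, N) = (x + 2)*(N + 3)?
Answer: 2*√145469/731 ≈ 1.0435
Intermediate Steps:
Q(d) = -28 + 4*d
A(x, N) = (2 + x)*(3 + N)
m(b) = (-10 + b)/(18 + b)
g = -1/51 ≈ -0.019608
√(g + m(A(Q(-5), 3))) = √(-1/51 + (-10 + (6 + 2*3 + 3*(-28 + 4*(-5)) + 3*(-28 + 4*(-5))))/(18 + (6 + 2*3 + 3*(-28 + 4*(-5)) + 3*(-28 + 4*(-5))))) = √(-1/51 + (-10 + (6 + 6 + 3*(-28 - 20) + 3*(-28 - 20)))/(18 + (6 + 6 + 3*(-28 - 20) + 3*(-28 - 20)))) = √(-1/51 + (-10 + (6 + 6 + 3*(-48) + 3*(-48)))/(18 + (6 + 6 + 3*(-48) + 3*(-48)))) = √(-1/51 + (-10 + (6 + 6 - 144 - 144))/(18 + (6 + 6 - 144 - 144))) = √(-1/51 + (-10 - 276)/(18 - 276)) = √(-1/51 - 286/(-258)) = √(-1/51 - 1/258*(-286)) = √(-1/51 + 143/129) = √(796/731) = 2*√145469/731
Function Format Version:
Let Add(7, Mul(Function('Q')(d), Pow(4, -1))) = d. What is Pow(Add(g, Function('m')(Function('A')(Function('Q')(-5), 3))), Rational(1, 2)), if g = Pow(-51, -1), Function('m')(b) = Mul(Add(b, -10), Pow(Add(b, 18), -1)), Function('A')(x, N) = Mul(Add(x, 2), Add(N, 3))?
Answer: Mul(Rational(2, 731), Pow(145469, Rational(1, 2))) ≈ 1.0435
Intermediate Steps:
Function('Q')(d) = Add(-28, Mul(4, d))
Function('A')(x, N) = Mul(Add(2, x), Add(3, N))
Function('m')(b) = Mul(Pow(Add(18, b), -1), Add(-10, b)) (Function('m')(b) = Mul(Add(-10, b), Pow(Add(18, b), -1)) = Mul(Pow(Add(18, b), -1), Add(-10, b)))
g = Rational(-1, 51) ≈ -0.019608
Pow(Add(g, Function('m')(Function('A')(Function('Q')(-5), 3))), Rational(1, 2)) = Pow(Add(Rational(-1, 51), Mul(Pow(Add(18, Add(6, Mul(2, 3), Mul(3, Add(-28, Mul(4, -5))), Mul(3, Add(-28, Mul(4, -5))))), -1), Add(-10, Add(6, Mul(2, 3), Mul(3, Add(-28, Mul(4, -5))), Mul(3, Add(-28, Mul(4, -5))))))), Rational(1, 2)) = Pow(Add(Rational(-1, 51), Mul(Pow(Add(18, Add(6, 6, Mul(3, Add(-28, -20)), Mul(3, Add(-28, -20)))), -1), Add(-10, Add(6, 6, Mul(3, Add(-28, -20)), Mul(3, Add(-28, -20)))))), Rational(1, 2)) = Pow(Add(Rational(-1, 51), Mul(Pow(Add(18, Add(6, 6, Mul(3, -48), Mul(3, -48))), -1), Add(-10, Add(6, 6, Mul(3, -48), Mul(3, -48))))), Rational(1, 2)) = Pow(Add(Rational(-1, 51), Mul(Pow(Add(18, Add(6, 6, -144, -144)), -1), Add(-10, Add(6, 6, -144, -144)))), Rational(1, 2)) = Pow(Add(Rational(-1, 51), Mul(Pow(Add(18, -276), -1), Add(-10, -276))), Rational(1, 2)) = Pow(Add(Rational(-1, 51), Mul(Pow(-258, -1), -286)), Rational(1, 2)) = Pow(Add(Rational(-1, 51), Mul(Rational(-1, 258), -286)), Rational(1, 2)) = Pow(Add(Rational(-1, 51), Rational(143, 129)), Rational(1, 2)) = Pow(Rational(796, 731), Rational(1, 2)) = Mul(Rational(2, 731), Pow(145469, Rational(1, 2)))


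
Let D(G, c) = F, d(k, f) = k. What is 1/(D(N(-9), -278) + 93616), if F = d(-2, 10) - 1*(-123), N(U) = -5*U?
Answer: 1/93737 ≈ 1.0668e-5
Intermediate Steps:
F = 121 (F = -2 - 1*(-123) = -2 + 123 = 121)
D(G, c) = 121
1/(D(N(-9), -278) + 93616) = 1/(121 + 93616) = 1/93737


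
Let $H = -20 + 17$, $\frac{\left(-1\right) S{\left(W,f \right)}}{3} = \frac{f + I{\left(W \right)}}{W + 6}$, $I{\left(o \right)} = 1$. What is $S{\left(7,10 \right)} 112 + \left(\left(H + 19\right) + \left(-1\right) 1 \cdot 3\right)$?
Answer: $- \frac{3527}{13} \approx -271.31$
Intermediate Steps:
$S{\left(W,f \right)} = - \frac{3 \left(1 + f\right)}{6 + W}$ ($S{\left(W,f \right)} = - 3 \frac{f + 1}{W + 6} = - 3 \frac{1 + f}{6 + W} = - \frac{3 \left(1 + f\right)}{6 + W}$)
$H = -3$
$S{\left(7,10 \right)} 112 + \left(\left(H + 19\right) + \left(-1\right) 1 \cdot 3\right) = \frac{3 \left(-1 - 10\right)}{6 + 7} \cdot 112 + \left(\left(-3 + 19\right) + \left(-1\right) 1 \cdot 3\right) = \frac{3 \left(-1 - 10\right)}{13} \cdot 112 + \left(16 - 3\right) = 3 \cdot \frac{1}{13} \left(-11\right) 112 + \left(16 - 3\right) = \left(- \frac{33}{13}\right) 112 + 13 = - \frac{3696}{13} + 13 = - \frac{3527}{13}$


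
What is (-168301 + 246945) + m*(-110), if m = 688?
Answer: 2964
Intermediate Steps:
(-168301 + 246945) + m*(-110) = (-168301 + 246945) + 688*(-110) = 78644 - 75680 = 2964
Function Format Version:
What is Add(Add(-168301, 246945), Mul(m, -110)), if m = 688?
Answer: 2964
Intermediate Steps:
Add(Add(-168301, 246945), Mul(m, -110)) = Add(Add(-168301, 246945), Mul(688, -110)) = Add(78644, -75680) = 2964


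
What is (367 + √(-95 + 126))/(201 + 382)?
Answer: 367/583 + √31/583 ≈ 0.63905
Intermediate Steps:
(367 + √(-95 + 126))/(201 + 382) = (367 + √31)/583 = (367 + √31)*(1/583) = 367/583 + √31/583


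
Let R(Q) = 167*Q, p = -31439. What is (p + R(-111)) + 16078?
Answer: -33898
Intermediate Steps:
(p + R(-111)) + 16078 = (-31439 + 167*(-111)) + 16078 = (-31439 - 18537) + 16078 = -49976 + 16078 = -33898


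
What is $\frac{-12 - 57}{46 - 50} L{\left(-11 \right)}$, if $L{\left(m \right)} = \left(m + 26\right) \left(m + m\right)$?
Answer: $- \frac{11385}{2} \approx -5692.5$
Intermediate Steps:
$L{\left(m \right)} = 2 m \left(26 + m\right)$ ($L{\left(m \right)} = \left(26 + m\right) 2 m = 2 m \left(26 + m\right)$)
$\frac{-12 - 57}{46 - 50} L{\left(-11 \right)} = \frac{-12 - 57}{46 - 50} \cdot 2 \left(-11\right) \left(26 - 11\right) = - \frac{69}{46 - 50} \cdot 2 \left(-11\right) 15 = - \frac{69}{-4} \left(-330\right) = \left(-69\right) \left(- \frac{1}{4}\right) \left(-330\right) = \frac{69}{4} \left(-330\right) = - \frac{11385}{2}$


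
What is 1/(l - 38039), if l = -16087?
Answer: -1/54126 ≈ -1.8475e-5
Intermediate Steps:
1/(l - 38039) = 1/(-16087 - 38039) = 1/(-54126) = -1/54126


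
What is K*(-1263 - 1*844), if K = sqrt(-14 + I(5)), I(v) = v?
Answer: -6321*I ≈ -6321.0*I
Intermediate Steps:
K = 3*I (K = sqrt(-14 + 5) = sqrt(-9) = 3*I ≈ 3.0*I)
K*(-1263 - 1*844) = (3*I)*(-1263 - 1*844) = (3*I)*(-1263 - 844) = (3*I)*(-2107) = -6321*I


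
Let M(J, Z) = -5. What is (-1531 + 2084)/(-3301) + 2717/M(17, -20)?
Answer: -8971582/16505 ≈ -543.57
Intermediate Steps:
(-1531 + 2084)/(-3301) + 2717/M(17, -20) = (-1531 + 2084)/(-3301) + 2717/(-5) = 553*(-1/3301) + 2717*(-1/5) = -553/3301 - 2717/5 = -8971582/16505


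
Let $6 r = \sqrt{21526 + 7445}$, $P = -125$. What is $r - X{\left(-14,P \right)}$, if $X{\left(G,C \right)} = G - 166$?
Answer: $180 + \frac{\sqrt{3219}}{2} \approx 208.37$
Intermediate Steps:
$r = \frac{\sqrt{3219}}{2}$ ($r = \frac{\sqrt{21526 + 7445}}{6} = \frac{\sqrt{28971}}{6} = \frac{3 \sqrt{3219}}{6} = \frac{\sqrt{3219}}{2} \approx 28.368$)
$X{\left(G,C \right)} = -166 + G$
$r - X{\left(-14,P \right)} = \frac{\sqrt{3219}}{2} - \left(-166 - 14\right) = \frac{\sqrt{3219}}{2} - -180 = \frac{\sqrt{3219}}{2} + 180 = 180 + \frac{\sqrt{3219}}{2}$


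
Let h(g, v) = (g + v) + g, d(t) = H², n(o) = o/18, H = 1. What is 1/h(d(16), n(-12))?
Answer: ¾ ≈ 0.75000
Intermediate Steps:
n(o) = o/18 (n(o) = o*(1/18) = o/18)
d(t) = 1 (d(t) = 1² = 1)
h(g, v) = v + 2*g
1/h(d(16), n(-12)) = 1/((1/18)*(-12) + 2*1) = 1/(-⅔ + 2) = 1/(4/3) = ¾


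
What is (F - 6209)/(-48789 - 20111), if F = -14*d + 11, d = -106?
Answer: 2357/34450 ≈ 0.068418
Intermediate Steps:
F = 1495 (F = -14*(-106) + 11 = 1484 + 11 = 1495)
(F - 6209)/(-48789 - 20111) = (1495 - 6209)/(-48789 - 20111) = -4714/(-68900) = -4714*(-1/68900) = 2357/34450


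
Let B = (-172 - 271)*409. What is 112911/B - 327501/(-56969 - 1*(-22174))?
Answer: 55410185442/6304401665 ≈ 8.7891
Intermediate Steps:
B = -181187 (B = -443*409 = -181187)
112911/B - 327501/(-56969 - 1*(-22174)) = 112911/(-181187) - 327501/(-56969 - 1*(-22174)) = 112911*(-1/181187) - 327501/(-56969 + 22174) = -112911/181187 - 327501/(-34795) = -112911/181187 - 327501*(-1/34795) = -112911/181187 + 327501/34795 = 55410185442/6304401665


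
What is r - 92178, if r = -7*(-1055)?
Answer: -84793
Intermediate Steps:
r = 7385
r - 92178 = 7385 - 92178 = -84793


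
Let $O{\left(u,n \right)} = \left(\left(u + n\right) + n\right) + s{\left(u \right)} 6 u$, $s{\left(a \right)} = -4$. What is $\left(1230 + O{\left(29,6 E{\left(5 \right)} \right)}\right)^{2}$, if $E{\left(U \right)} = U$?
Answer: $388129$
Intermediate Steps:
$O{\left(u,n \right)} = - 23 u + 2 n$ ($O{\left(u,n \right)} = \left(\left(u + n\right) + n\right) - 4 \cdot 6 u = \left(\left(n + u\right) + n\right) - 24 u = \left(u + 2 n\right) - 24 u = - 23 u + 2 n$)
$\left(1230 + O{\left(29,6 E{\left(5 \right)} \right)}\right)^{2} = \left(1230 + \left(\left(-23\right) 29 + 2 \cdot 6 \cdot 5\right)\right)^{2} = \left(1230 + \left(-667 + 2 \cdot 30\right)\right)^{2} = \left(1230 + \left(-667 + 60\right)\right)^{2} = \left(1230 - 607\right)^{2} = 623^{2} = 388129$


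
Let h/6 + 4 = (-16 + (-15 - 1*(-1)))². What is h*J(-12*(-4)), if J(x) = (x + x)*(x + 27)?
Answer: 38707200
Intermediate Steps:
J(x) = 2*x*(27 + x) (J(x) = (2*x)*(27 + x) = 2*x*(27 + x))
h = 5376 (h = -24 + 6*(-16 + (-15 - 1*(-1)))² = -24 + 6*(-16 + (-15 + 1))² = -24 + 6*(-16 - 14)² = -24 + 6*(-30)² = -24 + 6*900 = -24 + 5400 = 5376)
h*J(-12*(-4)) = 5376*(2*(-12*(-4))*(27 - 12*(-4))) = 5376*(2*48*(27 + 48)) = 5376*(2*48*75) = 5376*7200 = 38707200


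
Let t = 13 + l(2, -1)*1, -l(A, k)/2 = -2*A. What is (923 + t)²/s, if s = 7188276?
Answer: 222784/1797069 ≈ 0.12397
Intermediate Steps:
l(A, k) = 4*A (l(A, k) = -(-4)*A = 4*A)
t = 21 (t = 13 + (4*2)*1 = 13 + 8*1 = 13 + 8 = 21)
(923 + t)²/s = (923 + 21)²/7188276 = 944²*(1/7188276) = 891136*(1/7188276) = 222784/1797069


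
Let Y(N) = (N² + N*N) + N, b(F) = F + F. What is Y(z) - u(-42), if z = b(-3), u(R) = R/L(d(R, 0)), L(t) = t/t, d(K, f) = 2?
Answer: 108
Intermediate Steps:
L(t) = 1
u(R) = R (u(R) = R/1 = R*1 = R)
b(F) = 2*F
z = -6 (z = 2*(-3) = -6)
Y(N) = N + 2*N² (Y(N) = (N² + N²) + N = 2*N² + N = N + 2*N²)
Y(z) - u(-42) = -6*(1 + 2*(-6)) - 1*(-42) = -6*(1 - 12) + 42 = -6*(-11) + 42 = 66 + 42 = 108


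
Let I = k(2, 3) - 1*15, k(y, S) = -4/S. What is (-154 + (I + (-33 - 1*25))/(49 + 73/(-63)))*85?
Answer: -39851315/3014 ≈ -13222.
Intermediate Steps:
I = -49/3 (I = -4/3 - 1*15 = -4*1/3 - 15 = -4/3 - 15 = -49/3 ≈ -16.333)
(-154 + (I + (-33 - 1*25))/(49 + 73/(-63)))*85 = (-154 + (-49/3 + (-33 - 1*25))/(49 + 73/(-63)))*85 = (-154 + (-49/3 + (-33 - 25))/(49 + 73*(-1/63)))*85 = (-154 + (-49/3 - 58)/(49 - 73/63))*85 = (-154 - 223/(3*3014/63))*85 = (-154 - 223/3*63/3014)*85 = (-154 - 4683/3014)*85 = -468839/3014*85 = -39851315/3014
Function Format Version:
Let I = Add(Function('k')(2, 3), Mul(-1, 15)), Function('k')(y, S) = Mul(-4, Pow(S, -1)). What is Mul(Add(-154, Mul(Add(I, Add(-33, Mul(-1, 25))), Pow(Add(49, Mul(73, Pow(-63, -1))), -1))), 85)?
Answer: Rational(-39851315, 3014) ≈ -13222.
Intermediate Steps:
I = Rational(-49, 3) (I = Add(Mul(-4, Pow(3, -1)), Mul(-1, 15)) = Add(Mul(-4, Rational(1, 3)), -15) = Add(Rational(-4, 3), -15) = Rational(-49, 3) ≈ -16.333)
Mul(Add(-154, Mul(Add(I, Add(-33, Mul(-1, 25))), Pow(Add(49, Mul(73, Pow(-63, -1))), -1))), 85) = Mul(Add(-154, Mul(Add(Rational(-49, 3), Add(-33, Mul(-1, 25))), Pow(Add(49, Mul(73, Pow(-63, -1))), -1))), 85) = Mul(Add(-154, Mul(Add(Rational(-49, 3), Add(-33, -25)), Pow(Add(49, Mul(73, Rational(-1, 63))), -1))), 85) = Mul(Add(-154, Mul(Add(Rational(-49, 3), -58), Pow(Add(49, Rational(-73, 63)), -1))), 85) = Mul(Add(-154, Mul(Rational(-223, 3), Pow(Rational(3014, 63), -1))), 85) = Mul(Add(-154, Mul(Rational(-223, 3), Rational(63, 3014))), 85) = Mul(Add(-154, Rational(-4683, 3014)), 85) = Mul(Rational(-468839, 3014), 85) = Rational(-39851315, 3014)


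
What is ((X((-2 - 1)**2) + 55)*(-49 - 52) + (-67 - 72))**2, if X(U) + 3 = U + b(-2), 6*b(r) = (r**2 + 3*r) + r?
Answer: 349615204/9 ≈ 3.8846e+7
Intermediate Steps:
b(r) = r**2/6 + 2*r/3 (b(r) = ((r**2 + 3*r) + r)/6 = (r**2 + 4*r)/6 = r**2/6 + 2*r/3)
X(U) = -11/3 + U (X(U) = -3 + (U + (1/6)*(-2)*(4 - 2)) = -3 + (U + (1/6)*(-2)*2) = -3 + (U - 2/3) = -3 + (-2/3 + U) = -11/3 + U)
((X((-2 - 1)**2) + 55)*(-49 - 52) + (-67 - 72))**2 = (((-11/3 + (-2 - 1)**2) + 55)*(-49 - 52) + (-67 - 72))**2 = (((-11/3 + (-3)**2) + 55)*(-101) - 139)**2 = (((-11/3 + 9) + 55)*(-101) - 139)**2 = ((16/3 + 55)*(-101) - 139)**2 = ((181/3)*(-101) - 139)**2 = (-18281/3 - 139)**2 = (-18698/3)**2 = 349615204/9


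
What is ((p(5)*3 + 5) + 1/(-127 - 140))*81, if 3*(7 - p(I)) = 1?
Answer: 180198/89 ≈ 2024.7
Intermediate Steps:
p(I) = 20/3 (p(I) = 7 - 1/3*1 = 7 - 1/3 = 20/3)
((p(5)*3 + 5) + 1/(-127 - 140))*81 = (((20/3)*3 + 5) + 1/(-127 - 140))*81 = ((20 + 5) + 1/(-267))*81 = (25 - 1/267)*81 = (6674/267)*81 = 180198/89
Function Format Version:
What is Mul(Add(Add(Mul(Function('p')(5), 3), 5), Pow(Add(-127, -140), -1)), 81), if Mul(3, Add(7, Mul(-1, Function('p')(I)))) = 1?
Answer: Rational(180198, 89) ≈ 2024.7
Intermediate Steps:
Function('p')(I) = Rational(20, 3) (Function('p')(I) = Add(7, Mul(Rational(-1, 3), 1)) = Add(7, Rational(-1, 3)) = Rational(20, 3))
Mul(Add(Add(Mul(Function('p')(5), 3), 5), Pow(Add(-127, -140), -1)), 81) = Mul(Add(Add(Mul(Rational(20, 3), 3), 5), Pow(Add(-127, -140), -1)), 81) = Mul(Add(Add(20, 5), Pow(-267, -1)), 81) = Mul(Add(25, Rational(-1, 267)), 81) = Mul(Rational(6674, 267), 81) = Rational(180198, 89)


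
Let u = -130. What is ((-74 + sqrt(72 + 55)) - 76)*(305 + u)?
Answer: -26250 + 175*sqrt(127) ≈ -24278.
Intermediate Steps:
((-74 + sqrt(72 + 55)) - 76)*(305 + u) = ((-74 + sqrt(72 + 55)) - 76)*(305 - 130) = ((-74 + sqrt(127)) - 76)*175 = (-150 + sqrt(127))*175 = -26250 + 175*sqrt(127)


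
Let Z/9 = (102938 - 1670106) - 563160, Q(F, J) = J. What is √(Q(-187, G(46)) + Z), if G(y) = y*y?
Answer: 2*I*√4792709 ≈ 4378.5*I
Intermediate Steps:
G(y) = y²
Z = -19172952 (Z = 9*((102938 - 1670106) - 563160) = 9*(-1567168 - 563160) = 9*(-2130328) = -19172952)
√(Q(-187, G(46)) + Z) = √(46² - 19172952) = √(2116 - 19172952) = √(-19170836) = 2*I*√4792709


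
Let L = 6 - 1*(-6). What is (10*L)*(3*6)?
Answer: 2160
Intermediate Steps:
L = 12 (L = 6 + 6 = 12)
(10*L)*(3*6) = (10*12)*(3*6) = 120*18 = 2160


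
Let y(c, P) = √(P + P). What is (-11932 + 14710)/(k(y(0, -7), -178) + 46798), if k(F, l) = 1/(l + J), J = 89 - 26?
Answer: 106490/1793923 ≈ 0.059362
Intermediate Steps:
J = 63
y(c, P) = √2*√P (y(c, P) = √(2*P) = √2*√P)
k(F, l) = 1/(63 + l) (k(F, l) = 1/(l + 63) = 1/(63 + l))
(-11932 + 14710)/(k(y(0, -7), -178) + 46798) = (-11932 + 14710)/(1/(63 - 178) + 46798) = 2778/(1/(-115) + 46798) = 2778/(-1/115 + 46798) = 2778/(5381769/115) = 2778*(115/5381769) = 106490/1793923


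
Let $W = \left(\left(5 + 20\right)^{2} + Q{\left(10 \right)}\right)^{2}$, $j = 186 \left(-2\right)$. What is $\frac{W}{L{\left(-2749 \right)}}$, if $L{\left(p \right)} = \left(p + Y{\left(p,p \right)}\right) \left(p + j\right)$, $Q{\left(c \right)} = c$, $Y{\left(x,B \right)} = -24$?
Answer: $\frac{403225}{8654533} \approx 0.046591$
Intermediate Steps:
$j = -372$
$W = 403225$ ($W = \left(\left(5 + 20\right)^{2} + 10\right)^{2} = \left(25^{2} + 10\right)^{2} = \left(625 + 10\right)^{2} = 635^{2} = 403225$)
$L{\left(p \right)} = \left(-372 + p\right) \left(-24 + p\right)$ ($L{\left(p \right)} = \left(p - 24\right) \left(p - 372\right) = \left(-24 + p\right) \left(-372 + p\right) = \left(-372 + p\right) \left(-24 + p\right)$)
$\frac{W}{L{\left(-2749 \right)}} = \frac{403225}{8928 + \left(-2749\right)^{2} - -1088604} = \frac{403225}{8928 + 7557001 + 1088604} = \frac{403225}{8654533}$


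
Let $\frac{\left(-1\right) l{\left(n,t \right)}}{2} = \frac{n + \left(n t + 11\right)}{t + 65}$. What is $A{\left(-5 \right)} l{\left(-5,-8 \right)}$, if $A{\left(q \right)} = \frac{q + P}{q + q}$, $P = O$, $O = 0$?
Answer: $- \frac{46}{57} \approx -0.80702$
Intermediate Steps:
$P = 0$
$l{\left(n,t \right)} = - \frac{2 \left(11 + n + n t\right)}{65 + t}$ ($l{\left(n,t \right)} = - 2 \frac{n + \left(n t + 11\right)}{t + 65} = - 2 \frac{n + \left(11 + n t\right)}{65 + t} = - 2 \frac{11 + n + n t}{65 + t} = - \frac{2 \left(11 + n + n t\right)}{65 + t}$)
$A{\left(q \right)} = \frac{1}{2}$ ($A{\left(q \right)} = \frac{q + 0}{q + q} = \frac{q}{2 q} = q \frac{1}{2 q} = \frac{1}{2}$)
$A{\left(-5 \right)} l{\left(-5,-8 \right)} = \frac{2 \frac{1}{65 - 8} \left(-11 - -5 - \left(-5\right) \left(-8\right)\right)}{2} = \frac{2 \cdot \frac{1}{57} \left(-11 + 5 - 40\right)}{2} = \frac{2 \cdot \frac{1}{57} \left(-46\right)}{2} = \frac{1}{2} \left(- \frac{92}{57}\right) = - \frac{46}{57}$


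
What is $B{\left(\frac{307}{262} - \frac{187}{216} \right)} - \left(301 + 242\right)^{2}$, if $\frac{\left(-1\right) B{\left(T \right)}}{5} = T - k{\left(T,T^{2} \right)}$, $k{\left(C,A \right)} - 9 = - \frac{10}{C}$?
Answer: $- \frac{72271828999661}{245015064} \approx -2.9497 \cdot 10^{5}$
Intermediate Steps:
$k{\left(C,A \right)} = 9 - \frac{10}{C}$
$B{\left(T \right)} = 45 - \frac{50}{T} - 5 T$ ($B{\left(T \right)} = - 5 \left(T - \left(9 - \frac{10}{T}\right)\right) = - 5 \left(-9 + T + \frac{10}{T}\right) = 45 - \frac{50}{T} - 5 T$)
$B{\left(\frac{307}{262} - \frac{187}{216} \right)} - \left(301 + 242\right)^{2} = \left(45 - \frac{50}{\frac{307}{262} - \frac{187}{216}} - 5 \left(\frac{307}{262} - \frac{187}{216}\right)\right) - \left(301 + 242\right)^{2} = \left(45 - \frac{50}{307 \cdot \frac{1}{262} - \frac{187}{216}} - 5 \left(307 \cdot \frac{1}{262} - \frac{187}{216}\right)\right) - 543^{2} = \left(45 - \frac{50}{\frac{307}{262} - \frac{187}{216}} - 5 \left(\frac{307}{262} - \frac{187}{216}\right)\right) - 294849 = \left(45 - \frac{50}{\frac{8659}{28296}} - \frac{43295}{28296}\right) - 294849 = \left(45 - \frac{1414800}{8659} - \frac{43295}{28296}\right) - 294849 = - \frac{29382394325}{245015064} - 294849 = - \frac{72271828999661}{245015064}$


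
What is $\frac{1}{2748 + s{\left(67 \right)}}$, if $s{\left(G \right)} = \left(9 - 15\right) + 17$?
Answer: $\frac{1}{2759} \approx 0.00036245$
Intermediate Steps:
$s{\left(G \right)} = 11$ ($s{\left(G \right)} = -6 + 17 = 11$)
$\frac{1}{2748 + s{\left(67 \right)}} = \frac{1}{2748 + 11} = \frac{1}{2759}$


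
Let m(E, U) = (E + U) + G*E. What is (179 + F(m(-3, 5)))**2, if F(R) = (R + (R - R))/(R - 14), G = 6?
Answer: 7252249/225 ≈ 32232.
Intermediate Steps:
m(E, U) = U + 7*E (m(E, U) = (E + U) + 6*E = U + 7*E)
F(R) = R/(-14 + R) (F(R) = (R + 0)/(-14 + R) = R/(-14 + R))
(179 + F(m(-3, 5)))**2 = (179 + (5 + 7*(-3))/(-14 + (5 + 7*(-3))))**2 = (179 + (5 - 21)/(-14 + (5 - 21)))**2 = (179 - 16/(-14 - 16))**2 = (179 - 16/(-30))**2 = (179 - 16*(-1/30))**2 = (179 + 8/15)**2 = (2693/15)**2 = 7252249/225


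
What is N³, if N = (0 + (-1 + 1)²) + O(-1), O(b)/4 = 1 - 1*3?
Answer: -512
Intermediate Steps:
O(b) = -8 (O(b) = 4*(1 - 1*3) = 4*(1 - 3) = 4*(-2) = -8)
N = -8 (N = (0 + (-1 + 1)²) - 8 = (0 + 0²) - 8 = (0 + 0) - 8 = 0 - 8 = -8)
N³ = (-8)³ = -512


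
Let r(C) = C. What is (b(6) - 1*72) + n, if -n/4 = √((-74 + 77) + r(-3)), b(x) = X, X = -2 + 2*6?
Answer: -62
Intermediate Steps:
X = 10 (X = -2 + 12 = 10)
b(x) = 10
n = 0 (n = -4*√((-74 + 77) - 3) = -4*√(3 - 3) = -4*√0 = -4*0 = 0)
(b(6) - 1*72) + n = (10 - 1*72) + 0 = (10 - 72) + 0 = -62 + 0 = -62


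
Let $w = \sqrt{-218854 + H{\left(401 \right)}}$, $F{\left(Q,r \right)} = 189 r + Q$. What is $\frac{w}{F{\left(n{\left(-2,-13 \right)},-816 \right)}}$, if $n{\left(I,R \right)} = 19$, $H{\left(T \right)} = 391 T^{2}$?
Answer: $- \frac{3 \sqrt{6961593}}{154205} \approx -0.051331$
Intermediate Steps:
$F{\left(Q,r \right)} = Q + 189 r$
$w = 3 \sqrt{6961593}$ ($w = \sqrt{-218854 + 391 \cdot 401^{2}} = \sqrt{-218854 + 391 \cdot 160801} = \sqrt{-218854 + 62873191} = \sqrt{62654337} = 3 \sqrt{6961593} \approx 7915.5$)
$\frac{w}{F{\left(n{\left(-2,-13 \right)},-816 \right)}} = \frac{3 \sqrt{6961593}}{19 + 189 \left(-816\right)} = \frac{3 \sqrt{6961593}}{19 - 154224} = \frac{3 \sqrt{6961593}}{-154205} = 3 \sqrt{6961593} \left(- \frac{1}{154205}\right) = - \frac{3 \sqrt{6961593}}{154205}$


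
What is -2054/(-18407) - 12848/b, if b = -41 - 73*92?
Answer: 13602/6757 ≈ 2.0130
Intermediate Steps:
b = -6757 (b = -41 - 6716 = -6757)
-2054/(-18407) - 12848/b = -2054/(-18407) - 12848/(-6757) = -2054*(-1/18407) - 12848*(-1/6757) = 26/233 + 12848/6757 = 13602/6757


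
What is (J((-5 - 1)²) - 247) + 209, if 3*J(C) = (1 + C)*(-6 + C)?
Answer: 332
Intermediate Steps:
J(C) = (1 + C)*(-6 + C)/3 (J(C) = ((1 + C)*(-6 + C))/3 = (1 + C)*(-6 + C)/3)
(J((-5 - 1)²) - 247) + 209 = ((-2 - 5*(-5 - 1)²/3 + ((-5 - 1)²)²/3) - 247) + 209 = ((-2 - 5/3*(-6)² + ((-6)²)²/3) - 247) + 209 = ((-2 - 5/3*36 + (⅓)*36²) - 247) + 209 = ((-2 - 60 + (⅓)*1296) - 247) + 209 = ((-2 - 60 + 432) - 247) + 209 = (370 - 247) + 209 = 123 + 209 = 332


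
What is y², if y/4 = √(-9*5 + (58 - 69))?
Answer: -896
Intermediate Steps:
y = 8*I*√14 (y = 4*√(-9*5 + (58 - 69)) = 4*√(-45 - 11) = 4*√(-56) = 4*(2*I*√14) = 8*I*√14 ≈ 29.933*I)
y² = (8*I*√14)² = -896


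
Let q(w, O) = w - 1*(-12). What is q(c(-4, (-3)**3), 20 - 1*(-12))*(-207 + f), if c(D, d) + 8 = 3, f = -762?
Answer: -6783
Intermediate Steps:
c(D, d) = -5 (c(D, d) = -8 + 3 = -5)
q(w, O) = 12 + w (q(w, O) = w + 12 = 12 + w)
q(c(-4, (-3)**3), 20 - 1*(-12))*(-207 + f) = (12 - 5)*(-207 - 762) = 7*(-969) = -6783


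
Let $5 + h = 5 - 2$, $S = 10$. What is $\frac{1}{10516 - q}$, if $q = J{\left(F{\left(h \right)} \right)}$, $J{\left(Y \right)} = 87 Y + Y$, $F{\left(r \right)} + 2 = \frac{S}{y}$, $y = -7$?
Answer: $\frac{7}{75724} \approx 9.2441 \cdot 10^{-5}$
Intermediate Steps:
$h = -2$ ($h = -5 + \left(5 - 2\right) = -5 + 3 = -2$)
$F{\left(r \right)} = - \frac{24}{7}$ ($F{\left(r \right)} = -2 + \frac{10}{-7} = -2 + 10 \left(- \frac{1}{7}\right) = -2 - \frac{10}{7} = - \frac{24}{7}$)
$J{\left(Y \right)} = 88 Y$
$q = - \frac{2112}{7}$ ($q = 88 \left(- \frac{24}{7}\right) = - \frac{2112}{7} \approx -301.71$)
$\frac{1}{10516 - q} = \frac{1}{10516 - - \frac{2112}{7}} = \frac{1}{10516 + \frac{2112}{7}} = \frac{1}{\frac{75724}{7}} = \frac{7}{75724}$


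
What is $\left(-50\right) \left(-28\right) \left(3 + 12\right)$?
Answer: $21000$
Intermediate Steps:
$\left(-50\right) \left(-28\right) \left(3 + 12\right) = 1400 \cdot 15 = 21000$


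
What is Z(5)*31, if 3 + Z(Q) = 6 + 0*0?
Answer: 93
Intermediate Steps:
Z(Q) = 3 (Z(Q) = -3 + (6 + 0*0) = -3 + (6 + 0) = -3 + 6 = 3)
Z(5)*31 = 3*31 = 93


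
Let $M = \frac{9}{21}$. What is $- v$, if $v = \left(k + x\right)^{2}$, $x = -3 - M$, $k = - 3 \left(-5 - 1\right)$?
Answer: $- \frac{10404}{49} \approx -212.33$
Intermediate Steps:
$k = 18$ ($k = \left(-3\right) \left(-6\right) = 18$)
$M = \frac{3}{7}$ ($M = 9 \cdot \frac{1}{21} = \frac{3}{7} \approx 0.42857$)
$x = - \frac{24}{7}$ ($x = -3 - \frac{3}{7} = - \frac{24}{7} \approx -3.4286$)
$v = \frac{10404}{49}$ ($v = \left(18 - \frac{24}{7}\right)^{2} = \left(\frac{102}{7}\right)^{2} = \frac{10404}{49} \approx 212.33$)
$- v = \left(-1\right) \frac{10404}{49} = - \frac{10404}{49}$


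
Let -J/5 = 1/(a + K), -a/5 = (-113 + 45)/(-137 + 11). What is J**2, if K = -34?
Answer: 99225/5345344 ≈ 0.018563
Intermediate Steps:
a = -170/63 (a = -5*(-113 + 45)/(-137 + 11) = -(-340)/(-126) = -(-340)*(-1)/126 = -5*34/63 = -170/63 ≈ -2.6984)
J = 315/2312 (J = -5/(-170/63 - 34) = -5/(-2312/63) = -5*(-63/2312) = 315/2312 ≈ 0.13625)
J**2 = (315/2312)**2 = 99225/5345344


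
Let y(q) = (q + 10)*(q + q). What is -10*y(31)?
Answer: -25420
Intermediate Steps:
y(q) = 2*q*(10 + q) (y(q) = (10 + q)*(2*q) = 2*q*(10 + q))
-10*y(31) = -20*31*(10 + 31) = -20*31*41 = -10*2542 = -25420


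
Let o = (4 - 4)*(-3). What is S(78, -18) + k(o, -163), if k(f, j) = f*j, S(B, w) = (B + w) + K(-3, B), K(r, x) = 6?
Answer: 66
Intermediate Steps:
S(B, w) = 6 + B + w (S(B, w) = (B + w) + 6 = 6 + B + w)
o = 0 (o = 0*(-3) = 0)
S(78, -18) + k(o, -163) = (6 + 78 - 18) + 0*(-163) = 66 + 0 = 66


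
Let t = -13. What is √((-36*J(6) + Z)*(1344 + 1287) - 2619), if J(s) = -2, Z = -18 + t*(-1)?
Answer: √173658 ≈ 416.72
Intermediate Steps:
Z = -5 (Z = -18 - 13*(-1) = -18 + 13 = -5)
√((-36*J(6) + Z)*(1344 + 1287) - 2619) = √((-36*(-2) - 5)*(1344 + 1287) - 2619) = √((72 - 5)*2631 - 2619) = √(67*2631 - 2619) = √(176277 - 2619) = √173658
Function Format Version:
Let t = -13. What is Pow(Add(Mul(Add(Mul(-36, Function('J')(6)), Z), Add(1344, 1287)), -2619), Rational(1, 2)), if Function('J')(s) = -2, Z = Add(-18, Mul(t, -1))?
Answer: Pow(173658, Rational(1, 2)) ≈ 416.72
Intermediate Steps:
Z = -5 (Z = Add(-18, Mul(-13, -1)) = Add(-18, 13) = -5)
Pow(Add(Mul(Add(Mul(-36, Function('J')(6)), Z), Add(1344, 1287)), -2619), Rational(1, 2)) = Pow(Add(Mul(Add(Mul(-36, -2), -5), Add(1344, 1287)), -2619), Rational(1, 2)) = Pow(Add(Mul(Add(72, -5), 2631), -2619), Rational(1, 2)) = Pow(Add(Mul(67, 2631), -2619), Rational(1, 2)) = Pow(Add(176277, -2619), Rational(1, 2)) = Pow(173658, Rational(1, 2))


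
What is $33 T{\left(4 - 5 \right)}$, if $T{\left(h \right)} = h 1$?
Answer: $-33$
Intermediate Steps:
$T{\left(h \right)} = h$
$33 T{\left(4 - 5 \right)} = 33 \left(4 - 5\right) = 33 \left(-1\right) = -33$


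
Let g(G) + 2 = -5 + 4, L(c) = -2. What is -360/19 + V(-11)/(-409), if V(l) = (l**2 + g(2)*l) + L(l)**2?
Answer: -150242/7771 ≈ -19.334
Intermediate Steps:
g(G) = -3 (g(G) = -2 + (-5 + 4) = -2 - 1 = -3)
V(l) = 4 + l**2 - 3*l (V(l) = (l**2 - 3*l) + (-2)**2 = (l**2 - 3*l) + 4 = 4 + l**2 - 3*l)
-360/19 + V(-11)/(-409) = -360/19 + (4 + (-11)**2 - 3*(-11))/(-409) = -360*1/19 + (4 + 121 + 33)*(-1/409) = -360/19 + 158*(-1/409) = -360/19 - 158/409 = -150242/7771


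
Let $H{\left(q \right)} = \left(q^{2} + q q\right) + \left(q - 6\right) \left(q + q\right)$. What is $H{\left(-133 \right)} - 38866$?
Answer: $33486$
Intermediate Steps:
$H{\left(q \right)} = 2 q^{2} + 2 q \left(-6 + q\right)$ ($H{\left(q \right)} = \left(q^{2} + q^{2}\right) + \left(-6 + q\right) 2 q = 2 q^{2} + 2 q \left(-6 + q\right)$)
$H{\left(-133 \right)} - 38866 = 4 \left(-133\right) \left(-3 - 133\right) - 38866 = 4 \left(-133\right) \left(-136\right) - 38866 = 72352 - 38866 = 33486$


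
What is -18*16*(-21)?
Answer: 6048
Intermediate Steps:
-18*16*(-21) = -288*(-21) = 6048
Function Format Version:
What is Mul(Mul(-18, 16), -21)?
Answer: 6048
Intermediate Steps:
Mul(Mul(-18, 16), -21) = Mul(-288, -21) = 6048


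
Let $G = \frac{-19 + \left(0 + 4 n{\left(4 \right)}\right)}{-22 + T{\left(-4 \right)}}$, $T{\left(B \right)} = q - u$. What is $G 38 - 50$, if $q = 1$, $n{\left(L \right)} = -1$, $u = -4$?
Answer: $\frac{24}{17} \approx 1.4118$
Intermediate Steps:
$T{\left(B \right)} = 5$ ($T{\left(B \right)} = 1 - -4 = 1 + 4 = 5$)
$G = \frac{23}{17}$ ($G = \frac{-19 + \left(0 + 4 \left(-1\right)\right)}{-22 + 5} = \frac{-19 + \left(0 - 4\right)}{-17} = \left(-19 - 4\right) \left(- \frac{1}{17}\right) = \left(-23\right) \left(- \frac{1}{17}\right) = \frac{23}{17} \approx 1.3529$)
$G 38 - 50 = \frac{23}{17} \cdot 38 - 50 = \frac{874}{17} - 50 = \frac{24}{17}$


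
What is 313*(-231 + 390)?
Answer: 49767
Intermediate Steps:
313*(-231 + 390) = 313*159 = 49767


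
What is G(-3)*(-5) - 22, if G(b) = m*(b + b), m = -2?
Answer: -82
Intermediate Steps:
G(b) = -4*b (G(b) = -2*(b + b) = -4*b)
G(-3)*(-5) - 22 = -4*(-3)*(-5) - 22 = 12*(-5) - 22 = -60 - 22 = -82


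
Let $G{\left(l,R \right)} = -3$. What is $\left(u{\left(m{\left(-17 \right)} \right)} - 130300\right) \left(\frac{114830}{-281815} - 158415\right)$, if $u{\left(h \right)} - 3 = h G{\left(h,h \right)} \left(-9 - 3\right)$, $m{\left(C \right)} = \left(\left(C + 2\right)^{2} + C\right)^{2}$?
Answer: $- \frac{12743199635792477}{56363} \approx -2.2609 \cdot 10^{11}$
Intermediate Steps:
$m{\left(C \right)} = \left(C + \left(2 + C\right)^{2}\right)^{2}$ ($m{\left(C \right)} = \left(\left(2 + C\right)^{2} + C\right)^{2} = \left(C + \left(2 + C\right)^{2}\right)^{2}$)
$u{\left(h \right)} = 3 + 36 h$ ($u{\left(h \right)} = 3 + h \left(-3\right) \left(-9 - 3\right) = 3 + - 3 h \left(-12\right) = 3 + 36 h$)
$\left(u{\left(m{\left(-17 \right)} \right)} - 130300\right) \left(\frac{114830}{-281815} - 158415\right) = \left(\left(3 + 36 \left(-17 + \left(2 - 17\right)^{2}\right)^{2}\right) - 130300\right) \left(\frac{114830}{-281815} - 158415\right) = \left(\left(3 + 36 \left(-17 + \left(-15\right)^{2}\right)^{2}\right) - 130300\right) \left(114830 \left(- \frac{1}{281815}\right) - 158415\right) = \left(\left(3 + 36 \left(-17 + 225\right)^{2}\right) - 130300\right) \left(- \frac{22966}{56363} - 158415\right) = \left(\left(3 + 36 \cdot 208^{2}\right) - 130300\right) \left(- \frac{8928767611}{56363}\right) = \left(\left(3 + 36 \cdot 43264\right) - 130300\right) \left(- \frac{8928767611}{56363}\right) = \left(\left(3 + 1557504\right) - 130300\right) \left(- \frac{8928767611}{56363}\right) = \left(1557507 - 130300\right) \left(- \frac{8928767611}{56363}\right) = 1427207 \left(- \frac{8928767611}{56363}\right) = - \frac{12743199635792477}{56363}$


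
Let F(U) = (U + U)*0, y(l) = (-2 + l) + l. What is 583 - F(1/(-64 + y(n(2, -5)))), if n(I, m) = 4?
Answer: 583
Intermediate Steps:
y(l) = -2 + 2*l
F(U) = 0 (F(U) = (2*U)*0 = 0)
583 - F(1/(-64 + y(n(2, -5)))) = 583 - 1*0 = 583 + 0 = 583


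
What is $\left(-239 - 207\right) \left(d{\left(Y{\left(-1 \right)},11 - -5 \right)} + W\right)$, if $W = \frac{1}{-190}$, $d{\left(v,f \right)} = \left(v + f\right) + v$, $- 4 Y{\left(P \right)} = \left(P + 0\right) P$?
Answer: $- \frac{656512}{95} \approx -6910.7$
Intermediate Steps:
$Y{\left(P \right)} = - \frac{P^{2}}{4}$ ($Y{\left(P \right)} = - \frac{\left(P + 0\right) P}{4} = - \frac{P P}{4} = - \frac{P^{2}}{4}$)
$d{\left(v,f \right)} = f + 2 v$ ($d{\left(v,f \right)} = \left(f + v\right) + v = f + 2 v$)
$W = - \frac{1}{190} \approx -0.0052632$
$\left(-239 - 207\right) \left(d{\left(Y{\left(-1 \right)},11 - -5 \right)} + W\right) = \left(-239 - 207\right) \left(\left(\left(11 - -5\right) + 2 \left(- \frac{\left(-1\right)^{2}}{4}\right)\right) - \frac{1}{190}\right) = - 446 \left(\left(\left(11 + 5\right) + 2 \left(\left(- \frac{1}{4}\right) 1\right)\right) - \frac{1}{190}\right) = - 446 \left(\left(16 + 2 \left(- \frac{1}{4}\right)\right) - \frac{1}{190}\right) = - 446 \left(\left(16 - \frac{1}{2}\right) - \frac{1}{190}\right) = - 446 \left(\frac{31}{2} - \frac{1}{190}\right) = \left(-446\right) \frac{1472}{95} = - \frac{656512}{95}$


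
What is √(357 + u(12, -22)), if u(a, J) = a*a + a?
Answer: 3*√57 ≈ 22.650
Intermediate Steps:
u(a, J) = a + a² (u(a, J) = a² + a = a + a²)
√(357 + u(12, -22)) = √(357 + 12*(1 + 12)) = √(357 + 12*13) = √(357 + 156) = √513 = 3*√57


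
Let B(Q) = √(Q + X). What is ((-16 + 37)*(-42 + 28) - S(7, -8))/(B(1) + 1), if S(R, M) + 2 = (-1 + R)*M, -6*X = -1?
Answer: 1464 - 244*√42 ≈ -117.30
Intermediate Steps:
X = ⅙ (X = -⅙*(-1) = ⅙ ≈ 0.16667)
S(R, M) = -2 + M*(-1 + R) (S(R, M) = -2 + (-1 + R)*M = -2 + M*(-1 + R))
B(Q) = √(⅙ + Q) (B(Q) = √(Q + ⅙) = √(⅙ + Q))
((-16 + 37)*(-42 + 28) - S(7, -8))/(B(1) + 1) = ((-16 + 37)*(-42 + 28) - (-2 - 1*(-8) - 8*7))/(√(6 + 36*1)/6 + 1) = (21*(-14) - (-2 + 8 - 56))/(√(6 + 36)/6 + 1) = (-294 - 1*(-50))/(√42/6 + 1) = (-294 + 50)/(1 + √42/6) = -244/(1 + √42/6)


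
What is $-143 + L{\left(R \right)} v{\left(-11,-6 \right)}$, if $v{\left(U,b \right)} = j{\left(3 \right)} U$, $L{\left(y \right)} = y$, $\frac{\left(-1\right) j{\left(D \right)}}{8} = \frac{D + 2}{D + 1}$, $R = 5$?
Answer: $407$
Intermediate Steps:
$j{\left(D \right)} = - \frac{8 \left(2 + D\right)}{1 + D}$ ($j{\left(D \right)} = - 8 \frac{D + 2}{D + 1} = - 8 \frac{2 + D}{1 + D} = - \frac{8 \left(2 + D\right)}{1 + D}$)
$v{\left(U,b \right)} = - 10 U$ ($v{\left(U,b \right)} = \frac{8 \left(-2 - 3\right)}{1 + 3} U = \frac{8 \left(-2 - 3\right)}{4} U = 8 \cdot \frac{1}{4} \left(-5\right) U = - 10 U$)
$-143 + L{\left(R \right)} v{\left(-11,-6 \right)} = -143 + 5 \left(\left(-10\right) \left(-11\right)\right) = -143 + 5 \cdot 110 = -143 + 550 = 407$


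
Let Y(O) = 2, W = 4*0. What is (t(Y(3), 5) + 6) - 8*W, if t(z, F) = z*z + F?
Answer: 15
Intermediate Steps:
W = 0
t(z, F) = F + z² (t(z, F) = z² + F = F + z²)
(t(Y(3), 5) + 6) - 8*W = ((5 + 2²) + 6) - 8*0 = ((5 + 4) + 6) + 0 = (9 + 6) + 0 = 15 + 0 = 15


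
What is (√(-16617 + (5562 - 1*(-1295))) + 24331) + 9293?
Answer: 33624 + 4*I*√610 ≈ 33624.0 + 98.793*I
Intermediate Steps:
(√(-16617 + (5562 - 1*(-1295))) + 24331) + 9293 = (√(-16617 + (5562 + 1295)) + 24331) + 9293 = (√(-16617 + 6857) + 24331) + 9293 = (√(-9760) + 24331) + 9293 = (4*I*√610 + 24331) + 9293 = (24331 + 4*I*√610) + 9293 = 33624 + 4*I*√610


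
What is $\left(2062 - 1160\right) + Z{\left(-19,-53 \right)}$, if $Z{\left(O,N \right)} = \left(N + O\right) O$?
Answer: $2270$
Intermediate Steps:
$Z{\left(O,N \right)} = O \left(N + O\right)$
$\left(2062 - 1160\right) + Z{\left(-19,-53 \right)} = \left(2062 - 1160\right) - 19 \left(-53 - 19\right) = \left(2062 - 1160\right) - -1368 = 902 + 1368 = 2270$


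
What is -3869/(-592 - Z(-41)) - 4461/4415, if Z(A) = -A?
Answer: 14257822/2794695 ≈ 5.1017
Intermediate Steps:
-3869/(-592 - Z(-41)) - 4461/4415 = -3869/(-592 - (-1)*(-41)) - 4461/4415 = -3869/(-592 - 1*41) - 4461*1/4415 = -3869/(-592 - 41) - 4461/4415 = -3869/(-633) - 4461/4415 = -3869*(-1/633) - 4461/4415 = 3869/633 - 4461/4415 = 14257822/2794695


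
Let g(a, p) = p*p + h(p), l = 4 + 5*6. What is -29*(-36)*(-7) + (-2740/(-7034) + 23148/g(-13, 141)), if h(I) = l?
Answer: -511751334874/70041055 ≈ -7306.4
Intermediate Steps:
l = 34 (l = 4 + 30 = 34)
h(I) = 34
g(a, p) = 34 + p² (g(a, p) = p*p + 34 = p² + 34 = 34 + p²)
-29*(-36)*(-7) + (-2740/(-7034) + 23148/g(-13, 141)) = -29*(-36)*(-7) + (-2740/(-7034) + 23148/(34 + 141²)) = 1044*(-7) + (-2740*(-1/7034) + 23148/(34 + 19881)) = -7308 + (1370/3517 + 23148/19915) = -7308 + 108695066/70041055 = -511751334874/70041055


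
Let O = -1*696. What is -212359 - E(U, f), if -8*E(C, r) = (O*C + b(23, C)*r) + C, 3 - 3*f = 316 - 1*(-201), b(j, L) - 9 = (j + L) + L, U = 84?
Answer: -1343639/6 ≈ -2.2394e+5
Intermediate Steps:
O = -696
b(j, L) = 9 + j + 2*L (b(j, L) = 9 + ((j + L) + L) = 9 + ((L + j) + L) = 9 + (j + 2*L) = 9 + j + 2*L)
f = -514/3 (f = 1 - (316 - 1*(-201))/3 = 1 - (316 + 201)/3 = 1 - ⅓*517 = 1 - 517/3 = -514/3 ≈ -171.33)
E(C, r) = 695*C/8 - r*(32 + 2*C)/8 (E(C, r) = -((-696*C + (9 + 23 + 2*C)*r) + C)/8 = -((-696*C + (32 + 2*C)*r) + C)/8 = -((-696*C + r*(32 + 2*C)) + C)/8 = -(-695*C + r*(32 + 2*C))/8 = 695*C/8 - r*(32 + 2*C)/8)
-212359 - E(U, f) = -212359 - ((695/8)*84 - ¼*(-514/3)*(16 + 84)) = -212359 - (14595/2 - ¼*(-514/3)*100) = -212359 - (14595/2 + 12850/3) = -212359 - 1*69485/6 = -212359 - 69485/6 = -1343639/6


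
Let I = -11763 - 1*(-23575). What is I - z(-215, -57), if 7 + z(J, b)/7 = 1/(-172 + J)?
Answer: 4590214/387 ≈ 11861.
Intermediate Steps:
z(J, b) = -49 + 7/(-172 + J)
I = 11812 (I = -11763 + 23575 = 11812)
I - z(-215, -57) = 11812 - 7*(1205 - 7*(-215))/(-172 - 215) = 11812 - 7*(1205 + 1505)/(-387) = 11812 - 7*(-1)*2710/387 = 11812 - 1*(-18970/387) = 11812 + 18970/387 = 4590214/387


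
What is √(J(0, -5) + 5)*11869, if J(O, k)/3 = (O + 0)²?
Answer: 11869*√5 ≈ 26540.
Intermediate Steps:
J(O, k) = 3*O² (J(O, k) = 3*(O + 0)² = 3*O²)
√(J(0, -5) + 5)*11869 = √(3*0² + 5)*11869 = √(3*0 + 5)*11869 = √(0 + 5)*11869 = √5*11869 = 11869*√5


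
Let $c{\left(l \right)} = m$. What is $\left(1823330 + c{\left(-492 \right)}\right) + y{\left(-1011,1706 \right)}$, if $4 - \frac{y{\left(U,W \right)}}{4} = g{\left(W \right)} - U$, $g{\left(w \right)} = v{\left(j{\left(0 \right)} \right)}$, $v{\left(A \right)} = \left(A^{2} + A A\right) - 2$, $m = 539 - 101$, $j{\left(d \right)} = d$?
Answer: $1819748$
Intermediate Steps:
$m = 438$ ($m = 539 - 101 = 438$)
$c{\left(l \right)} = 438$
$v{\left(A \right)} = -2 + 2 A^{2}$ ($v{\left(A \right)} = \left(A^{2} + A^{2}\right) - 2 = 2 A^{2} - 2 = -2 + 2 A^{2}$)
$g{\left(w \right)} = -2$ ($g{\left(w \right)} = -2 + 2 \cdot 0^{2} = -2 + 2 \cdot 0 = -2 + 0 = -2$)
$y{\left(U,W \right)} = 24 + 4 U$ ($y{\left(U,W \right)} = 16 - 4 \left(-2 - U\right) = 16 + \left(8 + 4 U\right) = 24 + 4 U$)
$\left(1823330 + c{\left(-492 \right)}\right) + y{\left(-1011,1706 \right)} = \left(1823330 + 438\right) + \left(24 + 4 \left(-1011\right)\right) = 1823768 + \left(24 - 4044\right) = 1823768 - 4020 = 1819748$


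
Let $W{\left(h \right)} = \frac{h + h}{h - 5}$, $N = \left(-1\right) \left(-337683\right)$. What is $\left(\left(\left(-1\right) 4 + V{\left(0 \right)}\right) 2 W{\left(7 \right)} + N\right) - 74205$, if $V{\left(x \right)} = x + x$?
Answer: $263422$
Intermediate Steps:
$V{\left(x \right)} = 2 x$
$N = 337683$
$W{\left(h \right)} = \frac{2 h}{-5 + h}$
$\left(\left(\left(-1\right) 4 + V{\left(0 \right)}\right) 2 W{\left(7 \right)} + N\right) - 74205 = \left(\left(\left(-1\right) 4 + 2 \cdot 0\right) 2 \cdot 2 \cdot 7 \frac{1}{-5 + 7} + 337683\right) - 74205 = \left(\left(-4 + 0\right) 2 \cdot 2 \cdot 7 \cdot \frac{1}{2} + 337683\right) - 74205 = \left(\left(-4\right) 2 \cdot 2 \cdot 7 \cdot \frac{1}{2} + 337683\right) - 74205 = \left(\left(-8\right) 7 + 337683\right) - 74205 = \left(-56 + 337683\right) - 74205 = 337627 - 74205 = 263422$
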